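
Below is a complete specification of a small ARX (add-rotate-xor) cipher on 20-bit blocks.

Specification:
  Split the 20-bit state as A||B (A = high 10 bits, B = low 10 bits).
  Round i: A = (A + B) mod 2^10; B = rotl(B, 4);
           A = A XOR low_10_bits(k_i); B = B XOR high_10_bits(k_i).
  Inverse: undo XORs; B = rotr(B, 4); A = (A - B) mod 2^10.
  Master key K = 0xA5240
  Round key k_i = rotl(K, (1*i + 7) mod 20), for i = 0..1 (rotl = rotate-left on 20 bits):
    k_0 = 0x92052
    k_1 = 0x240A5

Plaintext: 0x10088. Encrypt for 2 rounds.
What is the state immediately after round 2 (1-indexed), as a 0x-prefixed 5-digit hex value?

0xF043B

s_0 = plaintext = 0x10088
s_1 = Round(s_0, k_0) = 0x26ACA
s_2 = Round(s_1, k_1) = 0xF043B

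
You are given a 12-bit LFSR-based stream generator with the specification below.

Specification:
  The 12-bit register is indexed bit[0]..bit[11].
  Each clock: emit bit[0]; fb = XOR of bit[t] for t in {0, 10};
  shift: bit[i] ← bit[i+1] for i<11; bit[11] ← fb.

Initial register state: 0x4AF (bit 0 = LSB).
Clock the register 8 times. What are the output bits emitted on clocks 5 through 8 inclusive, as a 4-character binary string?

reg_0 = 0x4AF
clock 1: out=1, reg = 0x257
clock 2: out=1, reg = 0x92B
clock 3: out=1, reg = 0xC95
clock 4: out=1, reg = 0x64A
clock 5: out=0, reg = 0xB25
clock 6: out=1, reg = 0xD92
clock 7: out=0, reg = 0xEC9
clock 8: out=1, reg = 0x764

0101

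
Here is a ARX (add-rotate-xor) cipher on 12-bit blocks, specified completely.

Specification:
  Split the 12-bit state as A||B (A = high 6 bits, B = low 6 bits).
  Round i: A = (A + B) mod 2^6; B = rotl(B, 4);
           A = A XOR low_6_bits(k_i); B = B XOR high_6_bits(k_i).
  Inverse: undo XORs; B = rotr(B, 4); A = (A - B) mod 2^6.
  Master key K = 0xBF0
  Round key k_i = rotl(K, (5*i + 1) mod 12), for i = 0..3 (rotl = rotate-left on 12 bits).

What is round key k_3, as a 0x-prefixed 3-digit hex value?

K = 0xBF0
k_0 = rotl(K, (5*0+1) mod 12) = rotl(K, 1) = 0x7E1
k_1 = rotl(K, (5*1+1) mod 12) = rotl(K, 6) = 0xC2F
k_2 = rotl(K, (5*2+1) mod 12) = rotl(K, 11) = 0x5F8
k_3 = rotl(K, (5*3+1) mod 12) = rotl(K, 4) = 0xF0B

0xF0B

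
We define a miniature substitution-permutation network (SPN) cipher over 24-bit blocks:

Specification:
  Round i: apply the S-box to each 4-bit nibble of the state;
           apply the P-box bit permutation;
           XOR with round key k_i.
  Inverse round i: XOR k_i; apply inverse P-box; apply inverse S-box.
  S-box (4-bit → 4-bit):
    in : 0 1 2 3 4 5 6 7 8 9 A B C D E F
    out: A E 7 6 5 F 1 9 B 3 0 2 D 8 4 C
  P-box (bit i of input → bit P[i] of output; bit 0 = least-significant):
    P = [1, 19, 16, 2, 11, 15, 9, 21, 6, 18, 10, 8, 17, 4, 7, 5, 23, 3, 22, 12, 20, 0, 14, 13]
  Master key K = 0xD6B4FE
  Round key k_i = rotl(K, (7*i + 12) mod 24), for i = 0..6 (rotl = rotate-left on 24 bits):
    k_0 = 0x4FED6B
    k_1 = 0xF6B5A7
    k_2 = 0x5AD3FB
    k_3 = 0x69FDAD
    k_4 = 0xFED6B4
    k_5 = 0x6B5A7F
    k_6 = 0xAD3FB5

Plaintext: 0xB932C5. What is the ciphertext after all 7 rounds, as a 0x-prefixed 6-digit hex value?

0x00900D

s_0 = plaintext = 0xB932C5
s_1 = Round(s_0, k_0) = 0xE2E3B4
s_2 = Round(s_1, k_1) = 0x33712D
s_3 = Round(s_2, k_2) = 0x1C1CD6
s_4 = Round(s_3, k_3) = 0x89885E
s_5 = Round(s_4, k_4) = 0x497DCD
s_6 = Round(s_5, k_5) = 0xD91153
s_7 = Round(s_6, k_6) = 0x00900D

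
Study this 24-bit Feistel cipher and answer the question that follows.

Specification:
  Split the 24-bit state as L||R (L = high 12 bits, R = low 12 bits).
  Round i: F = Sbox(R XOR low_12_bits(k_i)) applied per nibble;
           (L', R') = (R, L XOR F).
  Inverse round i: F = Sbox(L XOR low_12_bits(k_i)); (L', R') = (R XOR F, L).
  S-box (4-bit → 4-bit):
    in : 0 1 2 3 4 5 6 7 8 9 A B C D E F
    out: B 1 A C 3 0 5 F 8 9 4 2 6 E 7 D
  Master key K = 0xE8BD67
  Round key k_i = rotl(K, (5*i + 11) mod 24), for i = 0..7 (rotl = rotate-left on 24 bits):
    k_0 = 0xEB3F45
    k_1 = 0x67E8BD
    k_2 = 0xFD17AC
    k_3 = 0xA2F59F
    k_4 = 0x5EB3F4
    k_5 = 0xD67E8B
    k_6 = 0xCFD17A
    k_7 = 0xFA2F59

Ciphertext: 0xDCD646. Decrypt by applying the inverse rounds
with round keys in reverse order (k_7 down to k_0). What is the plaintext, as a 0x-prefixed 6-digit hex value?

0x6EAA7C

s_0 = ciphertext = 0xDCD646
s_1 = InvRound(s_0, k_7) = 0xCD5DCD
s_2 = InvRound(s_1, k_6) = 0x380CD5
s_3 = InvRound(s_2, k_5) = 0x267380
s_4 = InvRound(s_3, k_4) = 0x21C267
s_5 = InvRound(s_4, k_3) = 0xDEB21C
s_6 = InvRound(s_5, k_2) = 0x623DEB
s_7 = InvRound(s_6, k_1) = 0xA7C623
s_8 = InvRound(s_7, k_0) = 0x6EAA7C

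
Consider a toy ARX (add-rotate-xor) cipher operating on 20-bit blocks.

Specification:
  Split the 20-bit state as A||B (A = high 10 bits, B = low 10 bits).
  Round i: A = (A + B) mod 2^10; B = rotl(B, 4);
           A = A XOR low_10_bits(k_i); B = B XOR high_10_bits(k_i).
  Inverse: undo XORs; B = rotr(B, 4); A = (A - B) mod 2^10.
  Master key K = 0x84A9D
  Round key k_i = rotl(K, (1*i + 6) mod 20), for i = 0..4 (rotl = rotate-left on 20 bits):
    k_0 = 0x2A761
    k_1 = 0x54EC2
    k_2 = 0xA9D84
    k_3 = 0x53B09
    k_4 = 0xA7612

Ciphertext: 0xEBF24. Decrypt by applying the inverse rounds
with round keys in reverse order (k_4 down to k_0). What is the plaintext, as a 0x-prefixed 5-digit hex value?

0x889F2

s_0 = ciphertext = 0xEBF24
s_1 = InvRound(s_0, k_4) = 0xD8A5B
s_2 = InvRound(s_1, k_3) = 0xBE971
s_3 = InvRound(s_2, k_2) = 0x705BD
s_4 = InvRound(s_3, k_1) = 0xDD78E
s_5 = InvRound(s_4, k_0) = 0x889F2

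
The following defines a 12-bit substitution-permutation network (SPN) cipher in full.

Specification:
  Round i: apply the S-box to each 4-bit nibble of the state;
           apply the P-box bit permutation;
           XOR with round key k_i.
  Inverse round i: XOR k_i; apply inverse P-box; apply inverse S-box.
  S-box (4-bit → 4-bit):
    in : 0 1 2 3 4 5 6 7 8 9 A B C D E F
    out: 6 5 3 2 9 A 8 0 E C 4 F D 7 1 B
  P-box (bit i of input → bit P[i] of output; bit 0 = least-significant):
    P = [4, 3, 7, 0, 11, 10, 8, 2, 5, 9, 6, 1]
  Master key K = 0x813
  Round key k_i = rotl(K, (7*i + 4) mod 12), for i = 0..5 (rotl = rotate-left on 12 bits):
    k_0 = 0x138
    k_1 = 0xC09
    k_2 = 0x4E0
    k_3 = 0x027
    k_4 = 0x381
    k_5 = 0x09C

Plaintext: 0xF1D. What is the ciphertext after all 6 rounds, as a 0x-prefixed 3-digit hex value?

0x168

s_0 = plaintext = 0xF1D
s_1 = Round(s_0, k_0) = 0xA82
s_2 = Round(s_1, k_1) = 0x955
s_3 = Round(s_2, k_2) = 0x0AF
s_4 = Round(s_3, k_3) = 0x37E
s_5 = Round(s_4, k_4) = 0x191
s_6 = Round(s_5, k_5) = 0x168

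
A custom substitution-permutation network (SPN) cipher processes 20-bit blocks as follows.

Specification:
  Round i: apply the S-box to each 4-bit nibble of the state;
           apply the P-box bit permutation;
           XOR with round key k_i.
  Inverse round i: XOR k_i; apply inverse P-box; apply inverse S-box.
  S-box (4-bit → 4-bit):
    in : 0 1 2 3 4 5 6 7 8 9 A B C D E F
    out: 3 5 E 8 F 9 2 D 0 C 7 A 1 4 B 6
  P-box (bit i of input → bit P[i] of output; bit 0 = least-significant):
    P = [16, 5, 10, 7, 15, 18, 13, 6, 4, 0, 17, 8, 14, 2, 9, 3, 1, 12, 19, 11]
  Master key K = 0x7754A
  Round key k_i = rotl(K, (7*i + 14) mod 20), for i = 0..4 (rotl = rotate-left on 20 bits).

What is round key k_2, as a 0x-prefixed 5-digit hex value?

K = 0x7754A
k_0 = rotl(K, (7*0+14) mod 20) = rotl(K, 14) = 0x29DD5
k_1 = rotl(K, (7*1+14) mod 20) = rotl(K, 1) = 0xEEA94
k_2 = rotl(K, (7*2+14) mod 20) = rotl(K, 8) = 0x54A77

0x54A77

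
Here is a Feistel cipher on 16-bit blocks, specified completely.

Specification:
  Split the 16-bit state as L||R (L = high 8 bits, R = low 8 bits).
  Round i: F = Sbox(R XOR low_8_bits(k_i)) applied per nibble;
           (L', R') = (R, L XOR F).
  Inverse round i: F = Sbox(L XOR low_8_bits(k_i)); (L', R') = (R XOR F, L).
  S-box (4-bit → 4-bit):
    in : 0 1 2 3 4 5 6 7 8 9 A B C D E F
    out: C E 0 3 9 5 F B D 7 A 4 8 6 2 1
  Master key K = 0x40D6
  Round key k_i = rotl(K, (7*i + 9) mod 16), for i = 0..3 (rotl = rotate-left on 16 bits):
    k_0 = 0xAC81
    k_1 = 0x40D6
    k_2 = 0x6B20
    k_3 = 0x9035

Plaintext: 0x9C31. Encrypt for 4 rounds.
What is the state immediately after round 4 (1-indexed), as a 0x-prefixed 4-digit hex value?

0xB225

s_0 = plaintext = 0x9C31
s_1 = Round(s_0, k_0) = 0x31D0
s_2 = Round(s_1, k_1) = 0xD0FE
s_3 = Round(s_2, k_2) = 0xFEB2
s_4 = Round(s_3, k_3) = 0xB225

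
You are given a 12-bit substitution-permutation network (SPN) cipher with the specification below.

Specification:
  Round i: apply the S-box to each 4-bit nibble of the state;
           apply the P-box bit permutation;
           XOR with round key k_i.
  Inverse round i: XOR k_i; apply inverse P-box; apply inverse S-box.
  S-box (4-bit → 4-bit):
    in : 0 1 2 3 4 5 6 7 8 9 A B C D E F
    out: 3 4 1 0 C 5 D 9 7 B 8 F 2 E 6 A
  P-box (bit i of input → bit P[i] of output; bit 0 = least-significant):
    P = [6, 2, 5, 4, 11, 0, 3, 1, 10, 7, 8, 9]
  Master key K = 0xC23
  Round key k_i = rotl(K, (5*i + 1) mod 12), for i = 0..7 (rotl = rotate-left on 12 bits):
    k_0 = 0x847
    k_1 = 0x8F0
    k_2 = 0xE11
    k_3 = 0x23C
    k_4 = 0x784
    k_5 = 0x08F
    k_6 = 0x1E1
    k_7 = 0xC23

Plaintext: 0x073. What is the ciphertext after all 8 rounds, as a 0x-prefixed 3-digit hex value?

0xE23

s_0 = plaintext = 0x073
s_1 = Round(s_0, k_0) = 0x4C5
s_2 = Round(s_1, k_1) = 0xB91
s_3 = Round(s_2, k_2) = 0x1B2
s_4 = Round(s_3, k_3) = 0xB77
s_5 = Round(s_4, k_4) = 0x856
s_6 = Round(s_5, k_5) = 0xD77
s_7 = Round(s_6, k_6) = 0xA33
s_8 = Round(s_7, k_7) = 0xE23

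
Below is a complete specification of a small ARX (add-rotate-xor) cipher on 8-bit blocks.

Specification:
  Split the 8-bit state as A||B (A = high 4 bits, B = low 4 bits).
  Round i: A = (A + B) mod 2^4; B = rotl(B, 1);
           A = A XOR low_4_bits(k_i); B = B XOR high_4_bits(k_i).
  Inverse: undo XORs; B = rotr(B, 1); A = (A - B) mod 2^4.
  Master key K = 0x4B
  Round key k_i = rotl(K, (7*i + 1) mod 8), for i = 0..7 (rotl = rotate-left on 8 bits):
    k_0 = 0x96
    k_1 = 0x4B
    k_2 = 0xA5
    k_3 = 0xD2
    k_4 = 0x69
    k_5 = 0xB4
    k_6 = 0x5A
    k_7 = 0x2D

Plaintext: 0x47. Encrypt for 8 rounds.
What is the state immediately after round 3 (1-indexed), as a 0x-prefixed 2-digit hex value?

0xCF

s_0 = plaintext = 0x47
s_1 = Round(s_0, k_0) = 0xD7
s_2 = Round(s_1, k_1) = 0xFA
s_3 = Round(s_2, k_2) = 0xCF
s_4 = Round(s_3, k_3) = 0x92
s_5 = Round(s_4, k_4) = 0x22
s_6 = Round(s_5, k_5) = 0x0F
s_7 = Round(s_6, k_6) = 0x5A
s_8 = Round(s_7, k_7) = 0x27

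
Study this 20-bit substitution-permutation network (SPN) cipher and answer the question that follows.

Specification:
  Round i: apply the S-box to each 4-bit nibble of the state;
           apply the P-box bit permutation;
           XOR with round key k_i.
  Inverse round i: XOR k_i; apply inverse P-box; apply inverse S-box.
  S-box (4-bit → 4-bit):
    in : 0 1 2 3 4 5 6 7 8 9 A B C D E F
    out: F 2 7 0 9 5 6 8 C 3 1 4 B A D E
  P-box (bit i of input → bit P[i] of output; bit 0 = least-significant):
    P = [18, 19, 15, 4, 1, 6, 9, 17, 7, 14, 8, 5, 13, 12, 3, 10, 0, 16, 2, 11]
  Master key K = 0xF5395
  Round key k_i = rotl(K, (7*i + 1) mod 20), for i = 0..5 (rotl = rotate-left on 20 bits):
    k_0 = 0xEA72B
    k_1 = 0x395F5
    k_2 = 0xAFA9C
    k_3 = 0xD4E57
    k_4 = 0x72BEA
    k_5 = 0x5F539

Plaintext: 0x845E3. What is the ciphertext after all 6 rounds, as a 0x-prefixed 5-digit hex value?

0x29A4C

s_0 = plaintext = 0x845E3
s_1 = Round(s_0, k_0) = 0xC88AD
s_2 = Round(s_1, k_1) = 0xA98CE
s_3 = Round(s_2, k_2) = 0xC4BEF
s_4 = Round(s_3, k_3) = 0x6E144
s_5 = Round(s_4, k_4) = 0x04FF4
s_6 = Round(s_5, k_5) = 0x29A4C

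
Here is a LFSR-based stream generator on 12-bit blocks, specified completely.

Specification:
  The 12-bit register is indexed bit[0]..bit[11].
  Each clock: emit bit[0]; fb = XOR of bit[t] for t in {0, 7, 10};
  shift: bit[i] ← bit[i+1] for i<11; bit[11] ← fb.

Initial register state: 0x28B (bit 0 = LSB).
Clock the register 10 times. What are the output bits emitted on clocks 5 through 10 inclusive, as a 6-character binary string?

000101

reg_0 = 0x28B
clock 1: out=1, reg = 0x145
clock 2: out=1, reg = 0x8A2
clock 3: out=0, reg = 0xC51
clock 4: out=1, reg = 0x628
clock 5: out=0, reg = 0xB14
clock 6: out=0, reg = 0x58A
clock 7: out=0, reg = 0x2C5
clock 8: out=1, reg = 0x162
clock 9: out=0, reg = 0x0B1
clock 10: out=1, reg = 0x058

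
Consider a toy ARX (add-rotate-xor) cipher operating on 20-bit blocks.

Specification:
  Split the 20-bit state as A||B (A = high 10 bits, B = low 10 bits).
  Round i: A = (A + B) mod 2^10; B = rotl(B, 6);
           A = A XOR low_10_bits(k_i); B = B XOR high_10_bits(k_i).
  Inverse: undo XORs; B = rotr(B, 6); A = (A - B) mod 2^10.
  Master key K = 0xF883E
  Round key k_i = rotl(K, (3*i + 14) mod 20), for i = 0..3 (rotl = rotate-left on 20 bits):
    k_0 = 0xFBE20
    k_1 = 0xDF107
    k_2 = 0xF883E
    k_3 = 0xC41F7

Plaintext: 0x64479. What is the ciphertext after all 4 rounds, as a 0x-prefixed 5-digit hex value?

s_0 = plaintext = 0x64479
s_1 = Round(s_0, k_0) = 0x0A9A8
s_2 = Round(s_1, k_1) = 0x35566
s_3 = Round(s_2, k_2) = 0x81674
s_4 = Round(s_3, k_3) = 0x63A37

0x63A37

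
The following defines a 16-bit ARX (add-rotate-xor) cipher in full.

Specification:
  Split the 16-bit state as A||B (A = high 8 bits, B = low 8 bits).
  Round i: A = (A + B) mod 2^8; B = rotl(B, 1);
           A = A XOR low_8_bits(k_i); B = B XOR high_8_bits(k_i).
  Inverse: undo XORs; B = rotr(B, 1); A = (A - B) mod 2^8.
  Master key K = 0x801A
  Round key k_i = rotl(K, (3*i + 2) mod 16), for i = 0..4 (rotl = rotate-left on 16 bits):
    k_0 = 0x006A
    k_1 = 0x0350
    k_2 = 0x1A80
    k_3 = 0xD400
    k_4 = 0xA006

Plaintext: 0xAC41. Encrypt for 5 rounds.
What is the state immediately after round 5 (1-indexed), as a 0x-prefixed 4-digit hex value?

0xEB51

s_0 = plaintext = 0xAC41
s_1 = Round(s_0, k_0) = 0x8782
s_2 = Round(s_1, k_1) = 0x5906
s_3 = Round(s_2, k_2) = 0xDF16
s_4 = Round(s_3, k_3) = 0xF5F8
s_5 = Round(s_4, k_4) = 0xEB51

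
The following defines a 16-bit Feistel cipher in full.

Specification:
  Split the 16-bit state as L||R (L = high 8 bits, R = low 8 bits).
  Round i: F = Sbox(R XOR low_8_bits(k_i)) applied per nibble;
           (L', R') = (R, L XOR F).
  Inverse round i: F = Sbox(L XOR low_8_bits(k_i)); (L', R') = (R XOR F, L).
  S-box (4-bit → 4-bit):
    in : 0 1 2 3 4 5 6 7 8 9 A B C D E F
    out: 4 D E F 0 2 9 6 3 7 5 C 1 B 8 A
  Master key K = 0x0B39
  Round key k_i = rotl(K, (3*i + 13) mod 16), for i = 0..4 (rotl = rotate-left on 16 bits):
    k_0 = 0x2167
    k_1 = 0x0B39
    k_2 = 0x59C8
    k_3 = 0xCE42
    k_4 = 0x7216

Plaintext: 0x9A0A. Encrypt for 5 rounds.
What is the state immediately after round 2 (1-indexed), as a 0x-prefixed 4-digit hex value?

0x01F9

s_0 = plaintext = 0x9A0A
s_1 = Round(s_0, k_0) = 0x0A01
s_2 = Round(s_1, k_1) = 0x01F9
s_3 = Round(s_2, k_2) = 0xF9FC
s_4 = Round(s_3, k_3) = 0xFC31
s_5 = Round(s_4, k_4) = 0x311A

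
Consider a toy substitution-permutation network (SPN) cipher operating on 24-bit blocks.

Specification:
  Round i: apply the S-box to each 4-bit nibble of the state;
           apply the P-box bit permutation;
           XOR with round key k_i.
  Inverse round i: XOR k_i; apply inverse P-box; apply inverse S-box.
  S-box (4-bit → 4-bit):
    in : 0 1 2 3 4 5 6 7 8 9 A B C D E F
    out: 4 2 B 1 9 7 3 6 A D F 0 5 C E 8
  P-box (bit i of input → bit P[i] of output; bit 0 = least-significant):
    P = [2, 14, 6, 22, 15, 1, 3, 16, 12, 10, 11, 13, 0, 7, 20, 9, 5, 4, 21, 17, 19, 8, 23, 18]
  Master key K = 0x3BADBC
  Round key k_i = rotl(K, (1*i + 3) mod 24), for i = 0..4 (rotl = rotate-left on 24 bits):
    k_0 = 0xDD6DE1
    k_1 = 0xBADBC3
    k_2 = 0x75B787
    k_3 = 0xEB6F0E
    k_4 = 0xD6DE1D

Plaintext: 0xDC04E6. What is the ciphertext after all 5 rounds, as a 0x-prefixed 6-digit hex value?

0xE63E83

s_0 = plaintext = 0xDC04E6
s_1 = Round(s_0, k_0) = 0x681DCF
s_2 = Round(s_1, k_1) = 0xF0725B
s_3 = Round(s_2, k_2) = 0x41030D
s_4 = Round(s_3, k_3) = 0xB77F56
s_5 = Round(s_4, k_4) = 0xE63E83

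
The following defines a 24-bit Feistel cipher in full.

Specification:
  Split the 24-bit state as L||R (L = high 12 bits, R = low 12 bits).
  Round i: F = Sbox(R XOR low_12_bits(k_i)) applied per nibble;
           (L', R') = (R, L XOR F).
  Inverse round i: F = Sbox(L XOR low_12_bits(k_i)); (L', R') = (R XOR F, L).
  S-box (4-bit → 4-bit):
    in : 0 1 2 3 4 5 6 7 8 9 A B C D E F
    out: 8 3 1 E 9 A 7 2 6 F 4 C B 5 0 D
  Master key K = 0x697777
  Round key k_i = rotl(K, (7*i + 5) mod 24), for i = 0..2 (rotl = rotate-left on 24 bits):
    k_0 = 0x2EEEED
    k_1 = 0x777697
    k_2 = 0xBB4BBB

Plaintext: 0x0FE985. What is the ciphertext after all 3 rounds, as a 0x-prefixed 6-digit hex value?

0x0B8E06

s_0 = plaintext = 0x0FE985
s_1 = Round(s_0, k_0) = 0x985288
s_2 = Round(s_1, k_1) = 0x2880B8
s_3 = Round(s_2, k_2) = 0x0B8E06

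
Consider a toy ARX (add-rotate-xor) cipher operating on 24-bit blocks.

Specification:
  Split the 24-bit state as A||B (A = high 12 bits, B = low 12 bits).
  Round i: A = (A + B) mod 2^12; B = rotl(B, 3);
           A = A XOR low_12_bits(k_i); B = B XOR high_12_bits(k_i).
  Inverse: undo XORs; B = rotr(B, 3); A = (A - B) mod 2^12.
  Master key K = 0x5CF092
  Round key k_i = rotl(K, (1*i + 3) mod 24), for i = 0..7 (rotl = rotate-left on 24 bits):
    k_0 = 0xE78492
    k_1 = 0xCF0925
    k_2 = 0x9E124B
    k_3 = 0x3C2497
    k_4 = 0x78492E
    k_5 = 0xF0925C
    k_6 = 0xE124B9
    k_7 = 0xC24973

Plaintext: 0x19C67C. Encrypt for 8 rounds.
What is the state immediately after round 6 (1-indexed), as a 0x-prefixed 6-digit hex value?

0x9240B7

s_0 = plaintext = 0x19C67C
s_1 = Round(s_0, k_0) = 0xC8AD9B
s_2 = Round(s_1, k_1) = 0x30002E
s_3 = Round(s_2, k_2) = 0x165891
s_4 = Round(s_3, k_3) = 0xD6174E
s_5 = Round(s_4, k_4) = 0xD81DF7
s_6 = Round(s_5, k_5) = 0x9240B7
s_7 = Round(s_6, k_6) = 0xD62BAA
s_8 = Round(s_7, k_7) = 0x07F171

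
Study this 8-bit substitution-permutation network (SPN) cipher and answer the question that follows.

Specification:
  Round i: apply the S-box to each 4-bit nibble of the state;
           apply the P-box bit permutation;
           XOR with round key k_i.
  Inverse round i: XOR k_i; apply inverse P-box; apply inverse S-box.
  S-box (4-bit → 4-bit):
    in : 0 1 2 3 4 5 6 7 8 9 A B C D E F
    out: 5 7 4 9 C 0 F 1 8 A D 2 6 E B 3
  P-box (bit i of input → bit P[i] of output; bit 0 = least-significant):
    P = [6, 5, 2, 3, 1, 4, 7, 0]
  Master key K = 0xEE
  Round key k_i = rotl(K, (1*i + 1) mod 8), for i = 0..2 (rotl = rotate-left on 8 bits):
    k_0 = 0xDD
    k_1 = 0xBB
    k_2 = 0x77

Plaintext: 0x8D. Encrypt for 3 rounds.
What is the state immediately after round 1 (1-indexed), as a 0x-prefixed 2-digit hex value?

0xF0

s_0 = plaintext = 0x8D
s_1 = Round(s_0, k_0) = 0xF0
s_2 = Round(s_1, k_1) = 0xED
s_3 = Round(s_2, k_2) = 0x48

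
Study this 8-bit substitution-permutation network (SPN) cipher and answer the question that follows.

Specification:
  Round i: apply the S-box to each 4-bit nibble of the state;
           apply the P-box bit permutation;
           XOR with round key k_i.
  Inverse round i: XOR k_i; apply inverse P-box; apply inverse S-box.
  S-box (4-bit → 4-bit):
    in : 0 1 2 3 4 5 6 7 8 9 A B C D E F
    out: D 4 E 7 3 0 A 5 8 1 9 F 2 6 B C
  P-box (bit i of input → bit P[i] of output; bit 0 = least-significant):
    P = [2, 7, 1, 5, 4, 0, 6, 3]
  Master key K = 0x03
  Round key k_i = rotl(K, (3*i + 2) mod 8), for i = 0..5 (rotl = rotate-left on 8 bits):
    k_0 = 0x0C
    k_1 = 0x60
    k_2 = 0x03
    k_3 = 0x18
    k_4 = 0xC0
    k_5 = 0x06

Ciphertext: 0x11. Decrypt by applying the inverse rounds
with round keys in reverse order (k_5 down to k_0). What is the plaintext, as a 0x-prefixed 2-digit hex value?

0xC8

s_0 = ciphertext = 0x11
s_1 = InvRound(s_0, k_5) = 0x47
s_2 = InvRound(s_1, k_4) = 0xC3
s_3 = InvRound(s_2, k_3) = 0xBD
s_4 = InvRound(s_3, k_2) = 0xAB
s_5 = InvRound(s_4, k_1) = 0x2D
s_6 = InvRound(s_5, k_0) = 0xC8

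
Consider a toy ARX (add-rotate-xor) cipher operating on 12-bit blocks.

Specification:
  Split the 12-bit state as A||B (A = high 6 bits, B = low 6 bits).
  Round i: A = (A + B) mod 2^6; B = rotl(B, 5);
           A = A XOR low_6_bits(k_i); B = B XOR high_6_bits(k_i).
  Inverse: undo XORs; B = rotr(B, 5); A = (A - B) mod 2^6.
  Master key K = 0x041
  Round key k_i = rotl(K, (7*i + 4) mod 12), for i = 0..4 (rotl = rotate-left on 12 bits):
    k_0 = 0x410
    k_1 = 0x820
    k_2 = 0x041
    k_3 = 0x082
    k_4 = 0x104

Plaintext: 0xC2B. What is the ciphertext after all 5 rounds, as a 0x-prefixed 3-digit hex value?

0xAC7

s_0 = plaintext = 0xC2B
s_1 = Round(s_0, k_0) = 0x2E5
s_2 = Round(s_1, k_1) = 0x412
s_3 = Round(s_2, k_2) = 0x8C8
s_4 = Round(s_3, k_3) = 0xA46
s_5 = Round(s_4, k_4) = 0xAC7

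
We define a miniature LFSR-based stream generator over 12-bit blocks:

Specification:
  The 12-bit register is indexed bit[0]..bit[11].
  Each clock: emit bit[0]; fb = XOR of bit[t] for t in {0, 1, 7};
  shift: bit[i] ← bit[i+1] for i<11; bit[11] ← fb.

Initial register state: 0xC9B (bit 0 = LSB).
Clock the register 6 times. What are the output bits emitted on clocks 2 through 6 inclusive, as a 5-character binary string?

10110

reg_0 = 0xC9B
clock 1: out=1, reg = 0xE4D
clock 2: out=1, reg = 0xF26
clock 3: out=0, reg = 0xF93
clock 4: out=1, reg = 0xFC9
clock 5: out=1, reg = 0x7E4
clock 6: out=0, reg = 0xBF2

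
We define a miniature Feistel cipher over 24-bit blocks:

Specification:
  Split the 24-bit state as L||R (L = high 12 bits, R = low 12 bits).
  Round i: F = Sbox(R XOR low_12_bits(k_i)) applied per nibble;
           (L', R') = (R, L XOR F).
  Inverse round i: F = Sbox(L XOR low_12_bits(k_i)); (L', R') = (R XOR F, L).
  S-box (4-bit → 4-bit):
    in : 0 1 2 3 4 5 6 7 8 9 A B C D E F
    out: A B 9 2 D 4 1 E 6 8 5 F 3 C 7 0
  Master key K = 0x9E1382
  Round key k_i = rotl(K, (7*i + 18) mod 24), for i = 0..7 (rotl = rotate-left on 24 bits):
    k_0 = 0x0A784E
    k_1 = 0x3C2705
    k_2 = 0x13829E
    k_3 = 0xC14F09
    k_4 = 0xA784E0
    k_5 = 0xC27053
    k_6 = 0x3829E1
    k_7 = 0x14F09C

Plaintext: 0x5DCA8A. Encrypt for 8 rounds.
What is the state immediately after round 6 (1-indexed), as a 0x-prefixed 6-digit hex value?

s_0 = plaintext = 0x5DCA8A
s_1 = Round(s_0, k_0) = 0xA8ACE1
s_2 = Round(s_1, k_1) = 0xCE15F7
s_3 = Round(s_2, k_2) = 0x5F72F9
s_4 = Round(s_3, k_3) = 0x2F99FD
s_5 = Round(s_4, k_4) = 0x9FDE45
s_6 = Round(s_5, k_5) = 0xE45E4C
s_7 = Round(s_6, k_6) = 0xE4C019
s_8 = Round(s_7, k_7) = 0x019428

0xE45E4C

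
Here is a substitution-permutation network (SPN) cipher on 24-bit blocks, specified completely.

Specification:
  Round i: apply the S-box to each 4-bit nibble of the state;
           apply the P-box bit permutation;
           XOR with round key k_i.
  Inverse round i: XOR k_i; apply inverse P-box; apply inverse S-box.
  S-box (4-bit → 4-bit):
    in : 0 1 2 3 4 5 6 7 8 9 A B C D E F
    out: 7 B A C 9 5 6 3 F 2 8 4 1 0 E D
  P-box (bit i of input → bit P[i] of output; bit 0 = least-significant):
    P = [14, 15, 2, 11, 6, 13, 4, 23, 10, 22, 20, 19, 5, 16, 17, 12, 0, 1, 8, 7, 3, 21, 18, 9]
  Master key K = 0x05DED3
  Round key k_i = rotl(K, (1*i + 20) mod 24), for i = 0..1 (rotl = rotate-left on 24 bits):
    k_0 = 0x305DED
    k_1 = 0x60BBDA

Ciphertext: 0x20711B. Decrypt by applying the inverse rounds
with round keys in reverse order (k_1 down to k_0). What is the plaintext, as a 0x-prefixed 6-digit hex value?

s_0 = ciphertext = 0x20711B
s_1 = InvRound(s_0, k_1) = 0xA4D9C1
s_2 = InvRound(s_1, k_0) = 0x5DC5A6

0x5DC5A6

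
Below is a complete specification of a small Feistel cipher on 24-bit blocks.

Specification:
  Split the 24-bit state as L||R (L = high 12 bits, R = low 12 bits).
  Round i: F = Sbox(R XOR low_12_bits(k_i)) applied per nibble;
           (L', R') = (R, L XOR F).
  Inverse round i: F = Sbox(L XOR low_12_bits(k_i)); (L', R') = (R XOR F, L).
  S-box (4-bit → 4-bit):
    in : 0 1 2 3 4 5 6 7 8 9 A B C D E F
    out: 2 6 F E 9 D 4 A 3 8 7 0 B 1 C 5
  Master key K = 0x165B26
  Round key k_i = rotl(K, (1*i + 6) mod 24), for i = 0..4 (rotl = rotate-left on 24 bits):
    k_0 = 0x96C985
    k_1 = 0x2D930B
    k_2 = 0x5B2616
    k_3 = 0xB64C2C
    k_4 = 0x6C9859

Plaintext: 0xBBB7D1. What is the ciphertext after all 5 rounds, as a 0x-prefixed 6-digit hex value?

s_0 = plaintext = 0xBBB7D1
s_1 = Round(s_0, k_0) = 0x7D1762
s_2 = Round(s_1, k_1) = 0x762E99
s_3 = Round(s_2, k_2) = 0xE99457
s_4 = Round(s_3, k_3) = 0x457D39
s_5 = Round(s_4, k_4) = 0xD39915

0xD39915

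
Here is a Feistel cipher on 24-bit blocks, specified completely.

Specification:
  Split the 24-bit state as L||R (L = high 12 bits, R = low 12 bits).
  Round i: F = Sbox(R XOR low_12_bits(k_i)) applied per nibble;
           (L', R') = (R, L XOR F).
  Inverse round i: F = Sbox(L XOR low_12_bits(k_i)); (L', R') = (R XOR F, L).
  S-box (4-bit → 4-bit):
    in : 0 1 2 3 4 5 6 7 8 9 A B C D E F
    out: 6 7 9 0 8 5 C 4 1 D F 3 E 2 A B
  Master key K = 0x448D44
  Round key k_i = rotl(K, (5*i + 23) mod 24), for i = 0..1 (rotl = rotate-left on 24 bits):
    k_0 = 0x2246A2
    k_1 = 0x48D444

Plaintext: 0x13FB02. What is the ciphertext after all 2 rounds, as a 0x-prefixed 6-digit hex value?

0x3C9F10

s_0 = plaintext = 0x13FB02
s_1 = Round(s_0, k_0) = 0xB023C9
s_2 = Round(s_1, k_1) = 0x3C9F10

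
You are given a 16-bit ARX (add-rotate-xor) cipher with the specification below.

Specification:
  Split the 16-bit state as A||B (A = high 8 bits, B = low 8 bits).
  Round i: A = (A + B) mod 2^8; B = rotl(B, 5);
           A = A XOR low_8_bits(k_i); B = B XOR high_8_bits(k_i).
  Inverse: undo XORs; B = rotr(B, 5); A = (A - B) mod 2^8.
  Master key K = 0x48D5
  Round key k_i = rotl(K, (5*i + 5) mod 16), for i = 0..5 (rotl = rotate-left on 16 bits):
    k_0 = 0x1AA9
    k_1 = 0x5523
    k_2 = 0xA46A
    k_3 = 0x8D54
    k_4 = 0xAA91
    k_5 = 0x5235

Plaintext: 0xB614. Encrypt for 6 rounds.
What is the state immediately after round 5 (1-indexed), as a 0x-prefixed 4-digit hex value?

s_0 = plaintext = 0xB614
s_1 = Round(s_0, k_0) = 0x6398
s_2 = Round(s_1, k_1) = 0xD846
s_3 = Round(s_2, k_2) = 0x746C
s_4 = Round(s_3, k_3) = 0xB400
s_5 = Round(s_4, k_4) = 0x25AA
s_6 = Round(s_5, k_5) = 0xFA07

0x25AA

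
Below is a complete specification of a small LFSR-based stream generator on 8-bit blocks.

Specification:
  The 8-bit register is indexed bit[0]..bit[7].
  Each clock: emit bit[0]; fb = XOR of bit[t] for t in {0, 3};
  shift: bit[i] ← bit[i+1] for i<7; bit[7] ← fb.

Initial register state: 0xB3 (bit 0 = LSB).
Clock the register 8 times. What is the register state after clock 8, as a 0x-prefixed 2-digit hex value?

0x05

reg_0 = 0xB3
clock 1: out=1, reg = 0xD9
clock 2: out=1, reg = 0x6C
clock 3: out=0, reg = 0xB6
clock 4: out=0, reg = 0x5B
clock 5: out=1, reg = 0x2D
clock 6: out=1, reg = 0x16
clock 7: out=0, reg = 0x0B
clock 8: out=1, reg = 0x05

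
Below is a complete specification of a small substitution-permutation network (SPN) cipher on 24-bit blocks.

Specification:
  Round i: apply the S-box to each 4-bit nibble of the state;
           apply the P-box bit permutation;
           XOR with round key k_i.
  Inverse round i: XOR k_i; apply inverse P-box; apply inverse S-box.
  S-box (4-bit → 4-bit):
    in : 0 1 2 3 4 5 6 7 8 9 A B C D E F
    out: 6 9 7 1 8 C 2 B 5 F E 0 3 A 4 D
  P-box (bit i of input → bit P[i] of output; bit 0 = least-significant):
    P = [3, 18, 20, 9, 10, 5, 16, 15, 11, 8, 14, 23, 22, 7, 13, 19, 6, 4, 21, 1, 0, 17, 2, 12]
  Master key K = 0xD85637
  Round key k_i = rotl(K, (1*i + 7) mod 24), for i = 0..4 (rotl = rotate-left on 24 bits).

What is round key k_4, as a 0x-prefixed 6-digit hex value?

K = 0xD85637
k_0 = rotl(K, (1*0+7) mod 24) = rotl(K, 7) = 0x2B1BEC
k_1 = rotl(K, (1*1+7) mod 24) = rotl(K, 8) = 0x5637D8
k_2 = rotl(K, (1*2+7) mod 24) = rotl(K, 9) = 0xAC6FB0
k_3 = rotl(K, (1*3+7) mod 24) = rotl(K, 10) = 0x58DF61
k_4 = rotl(K, (1*4+7) mod 24) = rotl(K, 11) = 0xB1BEC2

0xB1BEC2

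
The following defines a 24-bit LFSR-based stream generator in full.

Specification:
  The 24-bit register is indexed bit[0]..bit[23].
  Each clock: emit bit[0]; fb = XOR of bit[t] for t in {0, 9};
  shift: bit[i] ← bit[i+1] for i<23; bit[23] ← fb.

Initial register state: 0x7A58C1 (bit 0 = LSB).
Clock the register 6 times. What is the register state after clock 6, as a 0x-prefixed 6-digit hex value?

0xB5E963

reg_0 = 0x7A58C1
clock 1: out=1, reg = 0xBD2C60
clock 2: out=0, reg = 0x5E9630
clock 3: out=0, reg = 0xAF4B18
clock 4: out=0, reg = 0xD7A58C
clock 5: out=0, reg = 0x6BD2C6
clock 6: out=0, reg = 0xB5E963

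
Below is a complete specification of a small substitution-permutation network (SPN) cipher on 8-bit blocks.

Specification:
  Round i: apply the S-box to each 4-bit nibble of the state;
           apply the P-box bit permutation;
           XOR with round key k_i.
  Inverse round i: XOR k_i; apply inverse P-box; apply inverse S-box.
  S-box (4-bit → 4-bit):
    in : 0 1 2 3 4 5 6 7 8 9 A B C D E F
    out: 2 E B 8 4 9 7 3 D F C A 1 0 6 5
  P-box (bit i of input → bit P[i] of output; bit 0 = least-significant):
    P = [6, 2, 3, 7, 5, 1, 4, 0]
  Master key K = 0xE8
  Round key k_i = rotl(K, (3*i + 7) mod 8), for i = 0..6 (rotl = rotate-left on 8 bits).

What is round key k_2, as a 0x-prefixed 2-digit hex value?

0x1D

K = 0xE8
k_0 = rotl(K, (3*0+7) mod 8) = rotl(K, 7) = 0x74
k_1 = rotl(K, (3*1+7) mod 8) = rotl(K, 2) = 0xA3
k_2 = rotl(K, (3*2+7) mod 8) = rotl(K, 5) = 0x1D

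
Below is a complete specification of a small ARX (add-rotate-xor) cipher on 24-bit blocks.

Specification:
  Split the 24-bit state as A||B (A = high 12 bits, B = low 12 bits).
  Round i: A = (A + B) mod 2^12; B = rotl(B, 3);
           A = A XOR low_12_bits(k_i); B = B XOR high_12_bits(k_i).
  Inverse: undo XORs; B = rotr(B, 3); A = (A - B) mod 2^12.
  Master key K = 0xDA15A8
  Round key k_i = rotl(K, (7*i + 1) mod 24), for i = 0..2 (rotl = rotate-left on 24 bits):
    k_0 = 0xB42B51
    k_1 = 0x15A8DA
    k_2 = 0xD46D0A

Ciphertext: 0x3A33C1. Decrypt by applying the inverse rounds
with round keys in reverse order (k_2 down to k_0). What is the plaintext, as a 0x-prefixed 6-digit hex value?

s_0 = ciphertext = 0x3A33C1
s_1 = InvRound(s_0, k_2) = 0xED9FD0
s_2 = InvRound(s_1, k_1) = 0x0325D1
s_3 = InvRound(s_2, k_0) = 0x3917D2

0x3917D2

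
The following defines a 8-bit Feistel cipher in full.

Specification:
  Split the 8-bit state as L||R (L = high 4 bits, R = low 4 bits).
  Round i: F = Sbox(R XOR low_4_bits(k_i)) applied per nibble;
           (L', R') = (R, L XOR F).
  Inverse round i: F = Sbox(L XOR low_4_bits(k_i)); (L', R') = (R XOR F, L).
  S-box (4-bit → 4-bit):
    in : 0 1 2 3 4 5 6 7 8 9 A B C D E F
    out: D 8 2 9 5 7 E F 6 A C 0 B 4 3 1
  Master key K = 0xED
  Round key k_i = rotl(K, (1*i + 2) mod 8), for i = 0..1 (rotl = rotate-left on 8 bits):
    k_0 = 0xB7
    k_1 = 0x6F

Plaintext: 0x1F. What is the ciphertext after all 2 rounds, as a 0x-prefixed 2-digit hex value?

0x79

s_0 = plaintext = 0x1F
s_1 = Round(s_0, k_0) = 0xF7
s_2 = Round(s_1, k_1) = 0x79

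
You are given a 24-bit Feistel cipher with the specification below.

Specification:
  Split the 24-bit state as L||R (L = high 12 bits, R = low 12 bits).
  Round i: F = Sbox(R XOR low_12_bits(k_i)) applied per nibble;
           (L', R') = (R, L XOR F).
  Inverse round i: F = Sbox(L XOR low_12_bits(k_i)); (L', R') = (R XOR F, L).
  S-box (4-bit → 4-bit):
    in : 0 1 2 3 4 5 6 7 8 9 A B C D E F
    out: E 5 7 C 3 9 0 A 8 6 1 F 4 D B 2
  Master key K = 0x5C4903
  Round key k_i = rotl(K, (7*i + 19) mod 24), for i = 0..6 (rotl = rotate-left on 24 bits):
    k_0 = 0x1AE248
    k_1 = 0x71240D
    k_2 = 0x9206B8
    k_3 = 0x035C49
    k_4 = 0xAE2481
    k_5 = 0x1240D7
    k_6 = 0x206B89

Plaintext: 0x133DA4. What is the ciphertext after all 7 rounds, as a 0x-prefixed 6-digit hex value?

s_0 = plaintext = 0x133DA4
s_1 = Round(s_0, k_0) = 0xDA4387
s_2 = Round(s_1, k_1) = 0x387725
s_3 = Round(s_2, k_2) = 0x7256EA
s_4 = Round(s_3, k_3) = 0x6EA639
s_5 = Round(s_4, k_4) = 0x639112
s_6 = Round(s_5, k_5) = 0x112370
s_7 = Round(s_6, k_6) = 0x370934

0x370934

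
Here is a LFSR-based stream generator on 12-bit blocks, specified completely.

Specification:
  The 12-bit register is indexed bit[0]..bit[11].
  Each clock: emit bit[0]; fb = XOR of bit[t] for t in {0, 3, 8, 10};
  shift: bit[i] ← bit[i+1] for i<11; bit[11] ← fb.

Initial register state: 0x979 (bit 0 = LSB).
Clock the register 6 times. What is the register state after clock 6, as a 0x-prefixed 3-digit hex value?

0xA65

reg_0 = 0x979
clock 1: out=1, reg = 0xCBC
clock 2: out=0, reg = 0x65E
clock 3: out=0, reg = 0x32F
clock 4: out=1, reg = 0x997
clock 5: out=1, reg = 0x4CB
clock 6: out=1, reg = 0xA65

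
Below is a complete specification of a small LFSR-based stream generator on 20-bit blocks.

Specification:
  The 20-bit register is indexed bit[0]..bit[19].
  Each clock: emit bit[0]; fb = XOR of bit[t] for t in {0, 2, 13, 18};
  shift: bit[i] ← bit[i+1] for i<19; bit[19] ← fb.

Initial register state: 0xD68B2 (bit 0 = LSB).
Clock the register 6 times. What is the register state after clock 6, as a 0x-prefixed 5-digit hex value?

0x3B5A2

reg_0 = 0xD68B2
clock 1: out=0, reg = 0x6B459
clock 2: out=1, reg = 0xB5A2C
clock 3: out=0, reg = 0xDAD16
clock 4: out=0, reg = 0xED68B
clock 5: out=1, reg = 0x76B45
clock 6: out=1, reg = 0x3B5A2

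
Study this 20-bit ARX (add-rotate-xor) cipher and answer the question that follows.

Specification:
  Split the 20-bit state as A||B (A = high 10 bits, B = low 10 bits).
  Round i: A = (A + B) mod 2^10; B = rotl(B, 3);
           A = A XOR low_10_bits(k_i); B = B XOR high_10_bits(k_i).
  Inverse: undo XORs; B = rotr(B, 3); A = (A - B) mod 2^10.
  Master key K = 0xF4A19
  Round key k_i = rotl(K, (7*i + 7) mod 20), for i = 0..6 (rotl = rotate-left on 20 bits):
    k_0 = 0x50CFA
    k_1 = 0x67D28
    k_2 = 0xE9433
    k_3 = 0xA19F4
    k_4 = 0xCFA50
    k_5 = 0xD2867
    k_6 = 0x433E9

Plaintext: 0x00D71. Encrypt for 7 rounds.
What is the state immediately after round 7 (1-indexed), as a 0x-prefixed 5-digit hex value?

0x20563

s_0 = plaintext = 0x00D71
s_1 = Round(s_0, k_0) = 0x63AC9
s_2 = Round(s_1, k_1) = 0x5FFD2
s_3 = Round(s_2, k_2) = 0x58932
s_4 = Round(s_3, k_3) = 0xD8314
s_5 = Round(s_4, k_4) = 0x09398
s_6 = Round(s_5, k_5) = 0xF6F8D
s_7 = Round(s_6, k_6) = 0x20563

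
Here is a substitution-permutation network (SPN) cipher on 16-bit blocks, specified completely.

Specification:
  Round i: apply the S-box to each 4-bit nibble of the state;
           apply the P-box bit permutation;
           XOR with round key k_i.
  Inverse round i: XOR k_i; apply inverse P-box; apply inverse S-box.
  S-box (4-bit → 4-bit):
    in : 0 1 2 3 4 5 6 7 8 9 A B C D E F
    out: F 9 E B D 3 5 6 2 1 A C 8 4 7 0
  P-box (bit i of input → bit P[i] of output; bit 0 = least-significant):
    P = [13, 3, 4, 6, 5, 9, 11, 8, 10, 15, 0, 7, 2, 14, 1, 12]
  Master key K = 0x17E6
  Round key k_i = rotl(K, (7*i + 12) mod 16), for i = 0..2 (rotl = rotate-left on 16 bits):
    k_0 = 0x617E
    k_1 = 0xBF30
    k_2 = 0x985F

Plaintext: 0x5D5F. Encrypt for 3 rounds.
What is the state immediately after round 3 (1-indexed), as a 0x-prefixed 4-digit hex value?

0x9D01

s_0 = plaintext = 0x5D5F
s_1 = Round(s_0, k_0) = 0x235B
s_2 = Round(s_1, k_1) = 0x69C2
s_3 = Round(s_2, k_2) = 0x9D01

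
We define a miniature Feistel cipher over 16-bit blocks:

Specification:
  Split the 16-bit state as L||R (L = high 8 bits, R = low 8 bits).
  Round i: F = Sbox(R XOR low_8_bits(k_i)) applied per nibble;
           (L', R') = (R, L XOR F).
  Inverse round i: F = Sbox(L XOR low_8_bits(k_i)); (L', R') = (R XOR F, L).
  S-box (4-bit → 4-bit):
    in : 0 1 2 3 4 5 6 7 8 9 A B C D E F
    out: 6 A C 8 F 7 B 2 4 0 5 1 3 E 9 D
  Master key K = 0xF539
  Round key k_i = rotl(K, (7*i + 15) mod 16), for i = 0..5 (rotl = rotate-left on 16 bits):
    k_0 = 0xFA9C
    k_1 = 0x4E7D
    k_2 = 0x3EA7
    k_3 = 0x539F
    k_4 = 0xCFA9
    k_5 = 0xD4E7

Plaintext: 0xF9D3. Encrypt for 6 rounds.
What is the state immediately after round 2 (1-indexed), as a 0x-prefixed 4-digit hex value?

0x04F3

s_0 = plaintext = 0xF9D3
s_1 = Round(s_0, k_0) = 0xD304
s_2 = Round(s_1, k_1) = 0x04F3
s_3 = Round(s_2, k_2) = 0xF37B
s_4 = Round(s_3, k_3) = 0x7B6C
s_5 = Round(s_4, k_4) = 0x6C4C
s_6 = Round(s_5, k_5) = 0x4C3D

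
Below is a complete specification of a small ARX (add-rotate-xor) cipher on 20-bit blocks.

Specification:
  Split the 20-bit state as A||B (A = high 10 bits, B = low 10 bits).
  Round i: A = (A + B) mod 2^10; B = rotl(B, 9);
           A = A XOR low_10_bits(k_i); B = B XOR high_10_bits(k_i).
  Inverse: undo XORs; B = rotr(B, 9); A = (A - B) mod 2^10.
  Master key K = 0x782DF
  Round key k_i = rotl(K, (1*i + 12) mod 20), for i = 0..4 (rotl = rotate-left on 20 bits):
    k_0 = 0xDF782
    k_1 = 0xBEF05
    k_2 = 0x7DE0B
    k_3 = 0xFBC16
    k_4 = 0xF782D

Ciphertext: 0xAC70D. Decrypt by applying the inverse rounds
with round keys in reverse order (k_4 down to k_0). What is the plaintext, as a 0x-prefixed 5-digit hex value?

s_0 = ciphertext = 0xAC70D
s_1 = InvRound(s_0, k_4) = 0x3D9A6
s_2 = InvRound(s_1, k_3) = 0x13493
s_3 = InvRound(s_2, k_2) = 0xDFAC8
s_4 = InvRound(s_3, k_1) = 0x05466
s_5 = InvRound(s_4, k_0) = 0x58237

0x58237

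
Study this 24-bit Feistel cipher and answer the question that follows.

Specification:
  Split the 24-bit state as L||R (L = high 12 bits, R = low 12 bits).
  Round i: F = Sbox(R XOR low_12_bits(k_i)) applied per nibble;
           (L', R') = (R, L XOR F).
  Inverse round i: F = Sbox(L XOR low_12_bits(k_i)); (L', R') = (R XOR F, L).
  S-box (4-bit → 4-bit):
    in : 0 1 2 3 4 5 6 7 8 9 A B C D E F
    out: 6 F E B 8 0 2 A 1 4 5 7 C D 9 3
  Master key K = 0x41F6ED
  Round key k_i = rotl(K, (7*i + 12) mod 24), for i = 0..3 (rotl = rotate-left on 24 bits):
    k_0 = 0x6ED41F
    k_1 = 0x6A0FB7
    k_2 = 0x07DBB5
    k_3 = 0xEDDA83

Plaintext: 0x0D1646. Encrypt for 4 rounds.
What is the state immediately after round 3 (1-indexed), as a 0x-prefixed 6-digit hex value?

s_0 = plaintext = 0x0D1646
s_1 = Round(s_0, k_0) = 0x646ED5
s_2 = Round(s_1, k_1) = 0xED5968
s_3 = Round(s_2, k_2) = 0x968008
s_4 = Round(s_3, k_3) = 0x008C7F

0x968008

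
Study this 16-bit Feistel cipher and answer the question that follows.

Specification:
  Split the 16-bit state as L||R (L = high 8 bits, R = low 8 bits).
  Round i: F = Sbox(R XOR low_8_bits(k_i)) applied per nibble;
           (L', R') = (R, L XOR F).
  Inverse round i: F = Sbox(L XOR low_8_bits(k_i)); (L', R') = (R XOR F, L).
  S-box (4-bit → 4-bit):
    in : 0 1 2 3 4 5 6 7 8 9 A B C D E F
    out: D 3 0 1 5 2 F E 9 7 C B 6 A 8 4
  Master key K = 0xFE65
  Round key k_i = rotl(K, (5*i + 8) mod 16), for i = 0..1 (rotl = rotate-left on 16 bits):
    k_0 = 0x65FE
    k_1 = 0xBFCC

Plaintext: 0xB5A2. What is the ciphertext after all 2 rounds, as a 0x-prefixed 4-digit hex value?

0x9386

s_0 = plaintext = 0xB5A2
s_1 = Round(s_0, k_0) = 0xA293
s_2 = Round(s_1, k_1) = 0x9386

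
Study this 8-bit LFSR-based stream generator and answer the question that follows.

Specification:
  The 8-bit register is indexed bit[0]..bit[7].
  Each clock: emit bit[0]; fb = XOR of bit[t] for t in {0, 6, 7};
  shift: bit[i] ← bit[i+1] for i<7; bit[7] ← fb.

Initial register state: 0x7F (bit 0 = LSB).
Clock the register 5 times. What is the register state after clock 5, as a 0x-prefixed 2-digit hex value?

reg_0 = 0x7F
clock 1: out=1, reg = 0x3F
clock 2: out=1, reg = 0x9F
clock 3: out=1, reg = 0x4F
clock 4: out=1, reg = 0x27
clock 5: out=1, reg = 0x93

0x93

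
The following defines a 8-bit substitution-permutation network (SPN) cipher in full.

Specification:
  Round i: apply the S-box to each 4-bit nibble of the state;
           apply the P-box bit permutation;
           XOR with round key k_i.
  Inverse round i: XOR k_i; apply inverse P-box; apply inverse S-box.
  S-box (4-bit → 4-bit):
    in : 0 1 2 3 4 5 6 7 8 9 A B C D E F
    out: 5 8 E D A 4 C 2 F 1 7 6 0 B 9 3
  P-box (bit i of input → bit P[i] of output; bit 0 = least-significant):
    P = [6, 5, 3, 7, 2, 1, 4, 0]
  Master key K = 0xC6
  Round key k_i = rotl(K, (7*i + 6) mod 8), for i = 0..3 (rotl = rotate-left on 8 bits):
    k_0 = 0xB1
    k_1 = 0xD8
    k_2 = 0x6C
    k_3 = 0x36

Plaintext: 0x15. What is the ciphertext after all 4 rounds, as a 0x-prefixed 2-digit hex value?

0x11

s_0 = plaintext = 0x15
s_1 = Round(s_0, k_0) = 0xB8
s_2 = Round(s_1, k_1) = 0x22
s_3 = Round(s_2, k_2) = 0xD7
s_4 = Round(s_3, k_3) = 0x11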